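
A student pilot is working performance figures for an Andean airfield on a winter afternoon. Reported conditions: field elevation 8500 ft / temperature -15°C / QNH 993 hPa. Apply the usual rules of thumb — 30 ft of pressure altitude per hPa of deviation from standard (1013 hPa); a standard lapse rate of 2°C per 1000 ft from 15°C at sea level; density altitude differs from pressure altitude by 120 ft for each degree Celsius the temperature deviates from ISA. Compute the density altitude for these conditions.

Pressure altitude = 8500 + (1013 − 993) × 30 = 8500 + (+600) = 9100 ft.
ISA temperature at 9100 ft = 15 − 2 × (9100/1000) = -3.2°C.
ISA deviation = -15 − (-3.2) = -11.8°C.
Density altitude = 9100 + 120 × (-11.8) = 7684 ft.

7684 ft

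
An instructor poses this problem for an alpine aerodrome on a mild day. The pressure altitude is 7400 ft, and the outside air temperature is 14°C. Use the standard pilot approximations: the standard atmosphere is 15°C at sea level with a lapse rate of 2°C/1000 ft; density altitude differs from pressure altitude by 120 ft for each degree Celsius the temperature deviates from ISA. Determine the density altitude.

ISA temperature at 7400 ft = 15 − 2 × (7400/1000) = 0.2°C.
ISA deviation = 14 − 0.2 = +13.8°C.
Density altitude = 7400 + 120 × (13.8) = 7400 + (+1656) = 9056 ft.

9056 ft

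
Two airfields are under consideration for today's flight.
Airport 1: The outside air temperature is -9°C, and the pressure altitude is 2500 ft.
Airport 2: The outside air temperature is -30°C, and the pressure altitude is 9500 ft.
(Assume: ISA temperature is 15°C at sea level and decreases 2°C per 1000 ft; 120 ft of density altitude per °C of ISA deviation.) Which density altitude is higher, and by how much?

Airport 2 by 6160 ft

Airport 1: ISA temp = 10°C, deviation -19°C, DA = 2500 + 120 × (-19) = 220 ft.
Airport 2: ISA temp = -4°C, deviation -26°C, DA = 9500 + 120 × (-26) = 6380 ft.
Airport 2 is higher by 6380 − 220 = 6160 ft.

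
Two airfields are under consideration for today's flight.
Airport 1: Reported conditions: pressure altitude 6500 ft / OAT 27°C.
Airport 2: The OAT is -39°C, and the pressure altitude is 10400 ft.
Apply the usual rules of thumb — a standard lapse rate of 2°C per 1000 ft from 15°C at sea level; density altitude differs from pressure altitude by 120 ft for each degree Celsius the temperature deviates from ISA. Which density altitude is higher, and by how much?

Airport 1: ISA temp = 2°C, deviation +25°C, DA = 6500 + 120 × 25 = 9500 ft.
Airport 2: ISA temp = -5.8°C, deviation -33.2°C, DA = 10400 + 120 × (-33.2) = 6416 ft.
Airport 1 is higher by 9500 − 6416 = 3084 ft.

Airport 1 by 3084 ft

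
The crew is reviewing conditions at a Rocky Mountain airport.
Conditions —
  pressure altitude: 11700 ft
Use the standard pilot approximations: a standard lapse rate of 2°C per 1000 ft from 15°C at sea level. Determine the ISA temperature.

-8.4°C

ISA temperature = 15 − 2 × (11700/1000) = 15 − 23.4 = -8.4°C.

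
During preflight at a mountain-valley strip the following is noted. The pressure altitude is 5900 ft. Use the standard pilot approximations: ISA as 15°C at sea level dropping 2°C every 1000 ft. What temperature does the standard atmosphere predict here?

ISA temperature = 15 − 2 × (5900/1000) = 15 − 11.8 = 3.2°C.

3.2°C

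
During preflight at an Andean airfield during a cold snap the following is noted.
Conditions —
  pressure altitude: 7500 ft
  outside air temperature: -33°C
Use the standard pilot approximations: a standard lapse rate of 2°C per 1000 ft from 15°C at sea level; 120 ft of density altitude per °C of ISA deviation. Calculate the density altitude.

3540 ft

ISA temperature at 7500 ft = 15 − 2 × (7500/1000) = 0°C.
ISA deviation = -33 − 0 = -33°C.
Density altitude = 7500 + 120 × (-33) = 7500 + (-3960) = 3540 ft.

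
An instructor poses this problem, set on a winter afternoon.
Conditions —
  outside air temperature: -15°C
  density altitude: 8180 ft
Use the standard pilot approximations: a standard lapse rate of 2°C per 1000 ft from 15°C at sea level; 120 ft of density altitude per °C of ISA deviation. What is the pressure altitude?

9500 ft

DA = PA + 120 × (OAT − (15 − 2·PA/1000)) = PA + 120·OAT − 1800 + 0.24·PA = 1.24·PA + 120·OAT − 1800.
So 1.24·PA = 8180 − 120 × (-15) + 1800 = 11780.
PA = 11780 / 1.24 = 9500 ft.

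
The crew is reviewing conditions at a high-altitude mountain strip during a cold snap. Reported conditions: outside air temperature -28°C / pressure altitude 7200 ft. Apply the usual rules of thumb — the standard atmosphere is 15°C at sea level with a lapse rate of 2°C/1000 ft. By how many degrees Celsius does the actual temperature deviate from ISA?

ISA-28.6°C

ISA temperature at 7200 ft = 15 − 2 × (7200/1000) = 0.6°C.
Deviation = OAT − ISA = -28 − 0.6 = -28.6°C.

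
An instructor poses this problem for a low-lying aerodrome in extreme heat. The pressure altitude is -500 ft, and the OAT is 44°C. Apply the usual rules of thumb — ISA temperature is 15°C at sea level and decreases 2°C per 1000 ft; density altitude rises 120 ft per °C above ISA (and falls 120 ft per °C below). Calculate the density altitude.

2860 ft

ISA temperature at -500 ft = 15 − 2 × (-500/1000) = 16°C.
ISA deviation = 44 − 16 = +28°C.
Density altitude = -500 + 120 × (28) = -500 + (+3360) = 2860 ft.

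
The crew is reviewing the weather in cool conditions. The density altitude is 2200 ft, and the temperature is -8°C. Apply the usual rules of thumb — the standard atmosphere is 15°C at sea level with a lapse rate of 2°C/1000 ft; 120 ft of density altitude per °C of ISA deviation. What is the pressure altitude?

DA = PA + 120 × (OAT − (15 − 2·PA/1000)) = PA + 120·OAT − 1800 + 0.24·PA = 1.24·PA + 120·OAT − 1800.
So 1.24·PA = 2200 − 120 × (-8) + 1800 = 4960.
PA = 4960 / 1.24 = 4000 ft.

4000 ft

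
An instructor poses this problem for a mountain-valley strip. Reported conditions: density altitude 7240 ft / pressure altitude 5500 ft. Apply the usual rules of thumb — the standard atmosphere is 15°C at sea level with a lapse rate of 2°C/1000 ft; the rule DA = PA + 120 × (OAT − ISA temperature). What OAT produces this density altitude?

Density altitude − pressure altitude = 7240 − 5500 = +1740 ft.
At 120 ft/°C that is an ISA deviation of 1740/120 = +14.5°C.
ISA temperature at 5500 ft = 15 − 2 × (5500/1000) = 4°C.
OAT = ISA + deviation = 4 + (+14.5) = 18.5°C.

18.5°C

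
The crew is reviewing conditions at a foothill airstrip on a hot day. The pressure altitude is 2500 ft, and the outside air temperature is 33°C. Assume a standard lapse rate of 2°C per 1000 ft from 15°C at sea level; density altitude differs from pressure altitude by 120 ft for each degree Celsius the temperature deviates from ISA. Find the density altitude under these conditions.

5260 ft

ISA temperature at 2500 ft = 15 − 2 × (2500/1000) = 10°C.
ISA deviation = 33 − 10 = +23°C.
Density altitude = 2500 + 120 × (23) = 2500 + (+2760) = 5260 ft.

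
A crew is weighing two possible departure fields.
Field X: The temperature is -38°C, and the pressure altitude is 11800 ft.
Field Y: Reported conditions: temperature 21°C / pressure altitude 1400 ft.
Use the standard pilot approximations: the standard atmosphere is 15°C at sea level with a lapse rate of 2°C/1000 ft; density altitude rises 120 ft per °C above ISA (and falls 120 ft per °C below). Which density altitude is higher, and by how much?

Field X by 5816 ft

Field X: ISA temp = -8.6°C, deviation -29.4°C, DA = 11800 + 120 × (-29.4) = 8272 ft.
Field Y: ISA temp = 12.2°C, deviation +8.8°C, DA = 1400 + 120 × 8.8 = 2456 ft.
Field X is higher by 8272 − 2456 = 5816 ft.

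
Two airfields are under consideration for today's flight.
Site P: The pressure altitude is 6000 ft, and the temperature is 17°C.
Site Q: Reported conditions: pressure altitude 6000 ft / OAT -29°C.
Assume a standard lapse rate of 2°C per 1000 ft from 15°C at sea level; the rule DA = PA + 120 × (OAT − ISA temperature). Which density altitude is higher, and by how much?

Site P: ISA temp = 3°C, deviation +14°C, DA = 6000 + 120 × 14 = 7680 ft.
Site Q: ISA temp = 3°C, deviation -32°C, DA = 6000 + 120 × (-32) = 2160 ft.
Site P is higher by 7680 − 2160 = 5520 ft.

Site P by 5520 ft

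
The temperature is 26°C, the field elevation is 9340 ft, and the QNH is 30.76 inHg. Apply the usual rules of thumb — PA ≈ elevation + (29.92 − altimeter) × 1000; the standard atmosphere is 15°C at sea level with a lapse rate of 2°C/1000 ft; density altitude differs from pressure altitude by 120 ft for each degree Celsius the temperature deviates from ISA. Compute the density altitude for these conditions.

Pressure altitude = 9340 + (29.92 − 30.76) × 1000 = 9340 + (-840) = 8500 ft.
ISA temperature at 8500 ft = 15 − 2 × (8500/1000) = -2°C.
ISA deviation = 26 − (-2) = +28°C.
Density altitude = 8500 + 120 × (28) = 11860 ft.

11860 ft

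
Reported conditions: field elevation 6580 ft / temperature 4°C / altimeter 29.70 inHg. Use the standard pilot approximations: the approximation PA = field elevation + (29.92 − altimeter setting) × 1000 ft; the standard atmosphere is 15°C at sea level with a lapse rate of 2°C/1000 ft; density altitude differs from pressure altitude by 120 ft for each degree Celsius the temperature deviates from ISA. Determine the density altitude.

7112 ft

Pressure altitude = 6580 + (29.92 − 29.70) × 1000 = 6580 + (+220) = 6800 ft.
ISA temperature at 6800 ft = 15 − 2 × (6800/1000) = 1.4°C.
ISA deviation = 4 − 1.4 = +2.6°C.
Density altitude = 6800 + 120 × (2.6) = 7112 ft.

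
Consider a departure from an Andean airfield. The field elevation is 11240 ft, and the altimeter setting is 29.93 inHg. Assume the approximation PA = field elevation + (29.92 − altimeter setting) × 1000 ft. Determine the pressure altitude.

Pressure correction = (29.92 − 29.93) × 1000 = -10 ft.
Pressure altitude = 11240 + (-10) = 11230 ft.

11230 ft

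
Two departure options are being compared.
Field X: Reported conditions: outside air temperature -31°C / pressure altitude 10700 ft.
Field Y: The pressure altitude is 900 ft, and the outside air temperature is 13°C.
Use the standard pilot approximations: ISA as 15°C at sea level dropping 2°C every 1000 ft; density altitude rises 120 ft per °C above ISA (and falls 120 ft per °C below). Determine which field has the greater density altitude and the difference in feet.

Field X by 6872 ft

Field X: ISA temp = -6.4°C, deviation -24.6°C, DA = 10700 + 120 × (-24.6) = 7748 ft.
Field Y: ISA temp = 13.2°C, deviation -0.2°C, DA = 900 + 120 × (-0.2) = 876 ft.
Field X is higher by 7748 − 876 = 6872 ft.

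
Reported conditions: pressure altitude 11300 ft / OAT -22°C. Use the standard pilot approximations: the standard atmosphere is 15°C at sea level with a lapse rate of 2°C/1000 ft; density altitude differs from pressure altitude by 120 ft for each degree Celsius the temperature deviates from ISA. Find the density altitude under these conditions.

9572 ft

ISA temperature at 11300 ft = 15 − 2 × (11300/1000) = -7.6°C.
ISA deviation = -22 − (-7.6) = -14.4°C.
Density altitude = 11300 + 120 × (-14.4) = 11300 + (-1728) = 9572 ft.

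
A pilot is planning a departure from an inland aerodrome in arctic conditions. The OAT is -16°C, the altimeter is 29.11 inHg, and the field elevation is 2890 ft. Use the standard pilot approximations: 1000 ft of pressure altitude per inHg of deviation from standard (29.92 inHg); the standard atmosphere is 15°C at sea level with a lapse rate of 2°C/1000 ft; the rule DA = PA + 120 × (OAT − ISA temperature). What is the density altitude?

868 ft

Pressure altitude = 2890 + (29.92 − 29.11) × 1000 = 2890 + (+810) = 3700 ft.
ISA temperature at 3700 ft = 15 − 2 × (3700/1000) = 7.6°C.
ISA deviation = -16 − 7.6 = -23.6°C.
Density altitude = 3700 + 120 × (-23.6) = 868 ft.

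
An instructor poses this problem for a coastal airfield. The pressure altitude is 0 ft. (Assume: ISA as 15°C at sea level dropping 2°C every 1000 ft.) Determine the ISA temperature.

ISA temperature = 15 − 2 × (0/1000) = 15 − 0 = 15°C.

15°C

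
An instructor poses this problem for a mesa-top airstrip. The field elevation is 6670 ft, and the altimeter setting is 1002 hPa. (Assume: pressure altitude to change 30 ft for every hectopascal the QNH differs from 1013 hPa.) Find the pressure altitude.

Pressure correction = (1013 − 1002) × 30 = +330 ft.
Pressure altitude = 6670 + (+330) = 7000 ft.

7000 ft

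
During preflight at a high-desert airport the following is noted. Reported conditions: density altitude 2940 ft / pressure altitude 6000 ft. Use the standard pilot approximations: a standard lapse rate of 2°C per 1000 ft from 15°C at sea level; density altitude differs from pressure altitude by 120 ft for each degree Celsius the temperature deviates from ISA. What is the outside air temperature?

-22.5°C

Density altitude − pressure altitude = 2940 − 6000 = -3060 ft.
At 120 ft/°C that is an ISA deviation of -3060/120 = -25.5°C.
ISA temperature at 6000 ft = 15 − 2 × (6000/1000) = 3°C.
OAT = ISA + deviation = 3 + (-25.5) = -22.5°C.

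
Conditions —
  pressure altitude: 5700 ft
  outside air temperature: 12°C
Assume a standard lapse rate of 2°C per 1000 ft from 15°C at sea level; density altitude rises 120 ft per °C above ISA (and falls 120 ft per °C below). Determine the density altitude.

6708 ft

ISA temperature at 5700 ft = 15 − 2 × (5700/1000) = 3.6°C.
ISA deviation = 12 − 3.6 = +8.4°C.
Density altitude = 5700 + 120 × (8.4) = 5700 + (+1008) = 6708 ft.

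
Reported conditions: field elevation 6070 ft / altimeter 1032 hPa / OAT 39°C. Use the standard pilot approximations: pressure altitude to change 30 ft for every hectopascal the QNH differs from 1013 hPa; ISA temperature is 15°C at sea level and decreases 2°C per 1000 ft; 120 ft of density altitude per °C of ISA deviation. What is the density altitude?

Pressure altitude = 6070 + (1013 − 1032) × 30 = 6070 + (-570) = 5500 ft.
ISA temperature at 5500 ft = 15 − 2 × (5500/1000) = 4°C.
ISA deviation = 39 − 4 = +35°C.
Density altitude = 5500 + 120 × (35) = 9700 ft.

9700 ft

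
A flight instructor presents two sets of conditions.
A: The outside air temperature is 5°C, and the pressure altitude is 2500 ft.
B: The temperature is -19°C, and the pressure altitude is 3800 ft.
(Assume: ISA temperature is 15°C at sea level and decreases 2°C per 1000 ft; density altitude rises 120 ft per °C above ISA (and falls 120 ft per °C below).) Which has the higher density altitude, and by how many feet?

A by 1268 ft

A: ISA temp = 10°C, deviation -5°C, DA = 2500 + 120 × (-5) = 1900 ft.
B: ISA temp = 7.4°C, deviation -26.4°C, DA = 3800 + 120 × (-26.4) = 632 ft.
A is higher by 1900 − 632 = 1268 ft.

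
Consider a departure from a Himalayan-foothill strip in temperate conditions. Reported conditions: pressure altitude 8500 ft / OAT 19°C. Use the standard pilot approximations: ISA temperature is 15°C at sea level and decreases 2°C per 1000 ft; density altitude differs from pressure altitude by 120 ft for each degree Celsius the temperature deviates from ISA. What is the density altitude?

ISA temperature at 8500 ft = 15 − 2 × (8500/1000) = -2°C.
ISA deviation = 19 − (-2) = +21°C.
Density altitude = 8500 + 120 × (21) = 8500 + (+2520) = 11020 ft.

11020 ft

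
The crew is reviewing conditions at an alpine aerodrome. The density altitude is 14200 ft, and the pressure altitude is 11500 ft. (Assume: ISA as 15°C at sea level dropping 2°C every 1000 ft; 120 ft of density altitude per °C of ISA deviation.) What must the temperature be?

Density altitude − pressure altitude = 14200 − 11500 = +2700 ft.
At 120 ft/°C that is an ISA deviation of 2700/120 = +22.5°C.
ISA temperature at 11500 ft = 15 − 2 × (11500/1000) = -8°C.
OAT = ISA + deviation = -8 + (+22.5) = 14.5°C.

14.5°C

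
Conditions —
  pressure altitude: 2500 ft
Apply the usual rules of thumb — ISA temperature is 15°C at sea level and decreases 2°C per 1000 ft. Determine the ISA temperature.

10°C

ISA temperature = 15 − 2 × (2500/1000) = 15 − 5 = 10°C.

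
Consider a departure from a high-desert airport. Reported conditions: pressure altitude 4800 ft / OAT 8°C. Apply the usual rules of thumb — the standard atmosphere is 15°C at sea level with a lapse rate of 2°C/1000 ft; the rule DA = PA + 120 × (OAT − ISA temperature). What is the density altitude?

ISA temperature at 4800 ft = 15 − 2 × (4800/1000) = 5.4°C.
ISA deviation = 8 − 5.4 = +2.6°C.
Density altitude = 4800 + 120 × (2.6) = 4800 + (+312) = 5112 ft.

5112 ft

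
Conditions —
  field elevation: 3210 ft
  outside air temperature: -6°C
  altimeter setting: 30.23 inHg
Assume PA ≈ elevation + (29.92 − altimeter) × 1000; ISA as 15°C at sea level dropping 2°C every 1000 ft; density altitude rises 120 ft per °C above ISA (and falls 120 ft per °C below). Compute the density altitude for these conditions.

Pressure altitude = 3210 + (29.92 − 30.23) × 1000 = 3210 + (-310) = 2900 ft.
ISA temperature at 2900 ft = 15 − 2 × (2900/1000) = 9.2°C.
ISA deviation = -6 − 9.2 = -15.2°C.
Density altitude = 2900 + 120 × (-15.2) = 1076 ft.

1076 ft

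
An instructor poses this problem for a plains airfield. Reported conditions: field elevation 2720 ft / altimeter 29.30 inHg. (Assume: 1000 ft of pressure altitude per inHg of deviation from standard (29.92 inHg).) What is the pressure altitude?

Pressure correction = (29.92 − 29.30) × 1000 = +620 ft.
Pressure altitude = 2720 + (+620) = 3340 ft.

3340 ft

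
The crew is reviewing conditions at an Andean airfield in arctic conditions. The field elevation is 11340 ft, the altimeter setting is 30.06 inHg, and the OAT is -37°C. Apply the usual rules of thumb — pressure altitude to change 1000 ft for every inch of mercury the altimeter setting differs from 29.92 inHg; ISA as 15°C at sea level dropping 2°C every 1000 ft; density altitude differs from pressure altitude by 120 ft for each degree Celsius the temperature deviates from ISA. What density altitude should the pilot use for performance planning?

Pressure altitude = 11340 + (29.92 − 30.06) × 1000 = 11340 + (-140) = 11200 ft.
ISA temperature at 11200 ft = 15 − 2 × (11200/1000) = -7.4°C.
ISA deviation = -37 − (-7.4) = -29.6°C.
Density altitude = 11200 + 120 × (-29.6) = 7648 ft.

7648 ft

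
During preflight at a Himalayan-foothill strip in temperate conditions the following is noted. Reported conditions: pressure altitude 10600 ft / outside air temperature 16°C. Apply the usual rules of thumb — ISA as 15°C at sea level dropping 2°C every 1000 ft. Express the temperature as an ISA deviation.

ISA temperature at 10600 ft = 15 − 2 × (10600/1000) = -6.2°C.
Deviation = OAT − ISA = 16 − (-6.2) = +22.2°C.

ISA+22.2°C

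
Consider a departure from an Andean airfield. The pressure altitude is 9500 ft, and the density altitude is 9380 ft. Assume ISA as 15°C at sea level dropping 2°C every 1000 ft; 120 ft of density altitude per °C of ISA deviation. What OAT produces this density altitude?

-5°C

Density altitude − pressure altitude = 9380 − 9500 = -120 ft.
At 120 ft/°C that is an ISA deviation of -120/120 = -1°C.
ISA temperature at 9500 ft = 15 − 2 × (9500/1000) = -4°C.
OAT = ISA + deviation = -4 + (-1) = -5°C.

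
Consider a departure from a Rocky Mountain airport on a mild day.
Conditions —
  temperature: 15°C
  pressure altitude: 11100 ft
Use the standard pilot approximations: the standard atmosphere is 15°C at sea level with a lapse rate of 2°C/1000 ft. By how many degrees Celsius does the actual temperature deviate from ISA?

ISA+22.2°C

ISA temperature at 11100 ft = 15 − 2 × (11100/1000) = -7.2°C.
Deviation = OAT − ISA = 15 − (-7.2) = +22.2°C.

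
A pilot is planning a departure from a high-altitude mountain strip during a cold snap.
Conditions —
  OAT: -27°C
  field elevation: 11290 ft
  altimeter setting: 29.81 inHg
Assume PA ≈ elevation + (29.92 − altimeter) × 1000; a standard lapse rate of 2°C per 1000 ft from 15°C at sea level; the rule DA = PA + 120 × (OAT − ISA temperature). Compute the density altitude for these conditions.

Pressure altitude = 11290 + (29.92 − 29.81) × 1000 = 11290 + (+110) = 11400 ft.
ISA temperature at 11400 ft = 15 − 2 × (11400/1000) = -7.8°C.
ISA deviation = -27 − (-7.8) = -19.2°C.
Density altitude = 11400 + 120 × (-19.2) = 9096 ft.

9096 ft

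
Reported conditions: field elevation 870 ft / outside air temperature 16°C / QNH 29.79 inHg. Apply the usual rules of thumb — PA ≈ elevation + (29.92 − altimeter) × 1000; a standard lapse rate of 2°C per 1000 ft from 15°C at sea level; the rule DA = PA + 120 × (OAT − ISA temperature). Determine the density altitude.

1360 ft

Pressure altitude = 870 + (29.92 − 29.79) × 1000 = 870 + (+130) = 1000 ft.
ISA temperature at 1000 ft = 15 − 2 × (1000/1000) = 13°C.
ISA deviation = 16 − 13 = +3°C.
Density altitude = 1000 + 120 × (3) = 1360 ft.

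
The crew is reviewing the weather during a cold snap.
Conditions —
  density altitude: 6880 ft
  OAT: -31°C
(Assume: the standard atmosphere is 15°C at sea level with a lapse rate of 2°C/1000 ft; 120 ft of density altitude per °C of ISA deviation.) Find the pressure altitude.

10000 ft

DA = PA + 120 × (OAT − (15 − 2·PA/1000)) = PA + 120·OAT − 1800 + 0.24·PA = 1.24·PA + 120·OAT − 1800.
So 1.24·PA = 6880 − 120 × (-31) + 1800 = 12400.
PA = 12400 / 1.24 = 10000 ft.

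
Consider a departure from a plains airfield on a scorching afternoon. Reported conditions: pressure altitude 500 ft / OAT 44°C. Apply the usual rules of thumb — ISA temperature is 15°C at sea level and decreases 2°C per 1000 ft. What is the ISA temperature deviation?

ISA temperature at 500 ft = 15 − 2 × (500/1000) = 14°C.
Deviation = OAT − ISA = 44 − 14 = +30°C.

ISA+30°C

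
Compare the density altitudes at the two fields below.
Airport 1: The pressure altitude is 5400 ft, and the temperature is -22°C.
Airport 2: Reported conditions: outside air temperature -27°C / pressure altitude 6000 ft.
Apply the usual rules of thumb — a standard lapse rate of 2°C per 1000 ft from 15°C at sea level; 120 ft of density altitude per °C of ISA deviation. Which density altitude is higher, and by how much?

Airport 1: ISA temp = 4.2°C, deviation -26.2°C, DA = 5400 + 120 × (-26.2) = 2256 ft.
Airport 2: ISA temp = 3°C, deviation -30°C, DA = 6000 + 120 × (-30) = 2400 ft.
Airport 2 is higher by 2400 − 2256 = 144 ft.

Airport 2 by 144 ft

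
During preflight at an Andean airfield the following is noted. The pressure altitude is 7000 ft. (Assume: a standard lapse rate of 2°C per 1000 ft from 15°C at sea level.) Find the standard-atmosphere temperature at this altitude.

ISA temperature = 15 − 2 × (7000/1000) = 15 − 14 = 1°C.

1°C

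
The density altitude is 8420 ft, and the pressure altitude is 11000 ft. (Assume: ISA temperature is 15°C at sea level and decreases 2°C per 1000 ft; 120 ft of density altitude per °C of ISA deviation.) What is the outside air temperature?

-28.5°C

Density altitude − pressure altitude = 8420 − 11000 = -2580 ft.
At 120 ft/°C that is an ISA deviation of -2580/120 = -21.5°C.
ISA temperature at 11000 ft = 15 − 2 × (11000/1000) = -7°C.
OAT = ISA + deviation = -7 + (-21.5) = -28.5°C.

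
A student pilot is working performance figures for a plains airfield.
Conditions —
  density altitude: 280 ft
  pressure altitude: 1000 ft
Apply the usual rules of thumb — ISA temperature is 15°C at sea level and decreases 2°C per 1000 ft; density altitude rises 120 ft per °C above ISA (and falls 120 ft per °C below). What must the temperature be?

7°C

Density altitude − pressure altitude = 280 − 1000 = -720 ft.
At 120 ft/°C that is an ISA deviation of -720/120 = -6°C.
ISA temperature at 1000 ft = 15 − 2 × (1000/1000) = 13°C.
OAT = ISA + deviation = 13 + (-6) = 7°C.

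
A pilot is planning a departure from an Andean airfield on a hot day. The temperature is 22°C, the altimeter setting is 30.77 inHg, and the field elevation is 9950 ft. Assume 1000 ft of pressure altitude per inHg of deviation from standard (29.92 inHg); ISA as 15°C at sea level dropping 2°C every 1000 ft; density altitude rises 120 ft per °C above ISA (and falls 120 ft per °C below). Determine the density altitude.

Pressure altitude = 9950 + (29.92 − 30.77) × 1000 = 9950 + (-850) = 9100 ft.
ISA temperature at 9100 ft = 15 − 2 × (9100/1000) = -3.2°C.
ISA deviation = 22 − (-3.2) = +25.2°C.
Density altitude = 9100 + 120 × (25.2) = 12124 ft.

12124 ft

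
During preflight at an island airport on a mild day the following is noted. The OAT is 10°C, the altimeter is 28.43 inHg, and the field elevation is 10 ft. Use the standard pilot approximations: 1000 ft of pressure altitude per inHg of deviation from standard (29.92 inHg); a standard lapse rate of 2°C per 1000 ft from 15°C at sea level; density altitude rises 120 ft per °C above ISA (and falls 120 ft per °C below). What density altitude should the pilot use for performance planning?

1260 ft

Pressure altitude = 10 + (29.92 − 28.43) × 1000 = 10 + (+1490) = 1500 ft.
ISA temperature at 1500 ft = 15 − 2 × (1500/1000) = 12°C.
ISA deviation = 10 − 12 = -2°C.
Density altitude = 1500 + 120 × (-2) = 1260 ft.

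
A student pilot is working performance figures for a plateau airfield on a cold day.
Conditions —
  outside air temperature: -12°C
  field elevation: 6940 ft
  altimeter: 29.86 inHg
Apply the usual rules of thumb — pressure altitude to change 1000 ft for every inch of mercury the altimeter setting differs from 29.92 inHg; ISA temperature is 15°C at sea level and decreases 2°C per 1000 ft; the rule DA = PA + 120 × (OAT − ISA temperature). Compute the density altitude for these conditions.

5440 ft

Pressure altitude = 6940 + (29.92 − 29.86) × 1000 = 6940 + (+60) = 7000 ft.
ISA temperature at 7000 ft = 15 − 2 × (7000/1000) = 1°C.
ISA deviation = -12 − 1 = -13°C.
Density altitude = 7000 + 120 × (-13) = 5440 ft.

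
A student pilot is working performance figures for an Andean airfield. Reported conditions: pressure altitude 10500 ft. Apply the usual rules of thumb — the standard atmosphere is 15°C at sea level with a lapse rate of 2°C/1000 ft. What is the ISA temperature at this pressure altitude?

-6°C

ISA temperature = 15 − 2 × (10500/1000) = 15 − 21 = -6°C.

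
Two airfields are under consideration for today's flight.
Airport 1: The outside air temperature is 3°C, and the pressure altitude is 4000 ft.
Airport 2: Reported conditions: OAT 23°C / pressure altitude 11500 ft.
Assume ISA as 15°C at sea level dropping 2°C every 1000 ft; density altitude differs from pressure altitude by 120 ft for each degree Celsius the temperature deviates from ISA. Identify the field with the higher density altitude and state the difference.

Airport 1: ISA temp = 7°C, deviation -4°C, DA = 4000 + 120 × (-4) = 3520 ft.
Airport 2: ISA temp = -8°C, deviation +31°C, DA = 11500 + 120 × 31 = 15220 ft.
Airport 2 is higher by 15220 − 3520 = 11700 ft.

Airport 2 by 11700 ft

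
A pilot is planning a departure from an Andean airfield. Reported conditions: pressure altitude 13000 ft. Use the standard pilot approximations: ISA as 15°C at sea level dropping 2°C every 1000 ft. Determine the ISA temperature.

ISA temperature = 15 − 2 × (13000/1000) = 15 − 26 = -11°C.

-11°C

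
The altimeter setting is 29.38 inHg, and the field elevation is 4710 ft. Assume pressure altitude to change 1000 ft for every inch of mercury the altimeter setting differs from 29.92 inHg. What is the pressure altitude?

5250 ft

Pressure correction = (29.92 − 29.38) × 1000 = +540 ft.
Pressure altitude = 4710 + (+540) = 5250 ft.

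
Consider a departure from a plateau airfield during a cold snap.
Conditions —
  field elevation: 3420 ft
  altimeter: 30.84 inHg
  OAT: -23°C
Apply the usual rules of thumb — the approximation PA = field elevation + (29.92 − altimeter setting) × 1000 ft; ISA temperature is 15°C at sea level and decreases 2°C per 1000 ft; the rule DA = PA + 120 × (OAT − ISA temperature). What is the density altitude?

-1460 ft

Pressure altitude = 3420 + (29.92 − 30.84) × 1000 = 3420 + (-920) = 2500 ft.
ISA temperature at 2500 ft = 15 − 2 × (2500/1000) = 10°C.
ISA deviation = -23 − 10 = -33°C.
Density altitude = 2500 + 120 × (-33) = -1460 ft.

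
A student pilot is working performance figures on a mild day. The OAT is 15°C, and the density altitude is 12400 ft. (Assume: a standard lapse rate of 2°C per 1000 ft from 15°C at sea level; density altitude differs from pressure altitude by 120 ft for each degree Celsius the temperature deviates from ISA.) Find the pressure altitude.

10000 ft

DA = PA + 120 × (OAT − (15 − 2·PA/1000)) = PA + 120·OAT − 1800 + 0.24·PA = 1.24·PA + 120·OAT − 1800.
So 1.24·PA = 12400 − 120 × 15 + 1800 = 12400.
PA = 12400 / 1.24 = 10000 ft.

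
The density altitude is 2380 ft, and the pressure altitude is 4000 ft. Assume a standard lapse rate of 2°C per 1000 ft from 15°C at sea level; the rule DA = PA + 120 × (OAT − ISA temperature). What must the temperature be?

Density altitude − pressure altitude = 2380 − 4000 = -1620 ft.
At 120 ft/°C that is an ISA deviation of -1620/120 = -13.5°C.
ISA temperature at 4000 ft = 15 − 2 × (4000/1000) = 7°C.
OAT = ISA + deviation = 7 + (-13.5) = -6.5°C.

-6.5°C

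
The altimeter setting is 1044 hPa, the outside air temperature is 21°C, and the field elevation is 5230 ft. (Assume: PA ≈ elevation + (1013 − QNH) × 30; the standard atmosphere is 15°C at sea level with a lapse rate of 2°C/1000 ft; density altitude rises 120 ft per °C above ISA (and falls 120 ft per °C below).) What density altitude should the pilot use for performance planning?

Pressure altitude = 5230 + (1013 − 1044) × 30 = 5230 + (-930) = 4300 ft.
ISA temperature at 4300 ft = 15 − 2 × (4300/1000) = 6.4°C.
ISA deviation = 21 − 6.4 = +14.6°C.
Density altitude = 4300 + 120 × (14.6) = 6052 ft.

6052 ft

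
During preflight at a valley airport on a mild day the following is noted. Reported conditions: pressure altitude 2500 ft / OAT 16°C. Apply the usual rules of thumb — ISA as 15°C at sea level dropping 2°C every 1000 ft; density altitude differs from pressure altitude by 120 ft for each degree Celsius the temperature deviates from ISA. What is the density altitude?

ISA temperature at 2500 ft = 15 − 2 × (2500/1000) = 10°C.
ISA deviation = 16 − 10 = +6°C.
Density altitude = 2500 + 120 × (6) = 2500 + (+720) = 3220 ft.

3220 ft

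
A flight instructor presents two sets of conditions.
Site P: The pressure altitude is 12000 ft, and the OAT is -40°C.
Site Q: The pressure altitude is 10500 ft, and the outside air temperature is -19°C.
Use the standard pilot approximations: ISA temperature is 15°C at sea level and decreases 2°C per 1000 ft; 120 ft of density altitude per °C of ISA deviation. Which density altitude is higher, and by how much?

Site P: ISA temp = -9°C, deviation -31°C, DA = 12000 + 120 × (-31) = 8280 ft.
Site Q: ISA temp = -6°C, deviation -13°C, DA = 10500 + 120 × (-13) = 8940 ft.
Site Q is higher by 8940 − 8280 = 660 ft.

Site Q by 660 ft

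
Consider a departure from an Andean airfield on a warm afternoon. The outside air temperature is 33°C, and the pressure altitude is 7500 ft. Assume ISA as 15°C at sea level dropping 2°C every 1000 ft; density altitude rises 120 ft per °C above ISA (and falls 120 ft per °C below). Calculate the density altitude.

11460 ft

ISA temperature at 7500 ft = 15 − 2 × (7500/1000) = 0°C.
ISA deviation = 33 − 0 = +33°C.
Density altitude = 7500 + 120 × (33) = 7500 + (+3960) = 11460 ft.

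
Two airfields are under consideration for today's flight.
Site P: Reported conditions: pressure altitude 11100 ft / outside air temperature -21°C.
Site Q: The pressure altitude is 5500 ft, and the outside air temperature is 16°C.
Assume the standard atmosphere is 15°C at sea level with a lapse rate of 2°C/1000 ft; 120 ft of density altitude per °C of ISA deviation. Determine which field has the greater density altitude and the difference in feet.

Site P: ISA temp = -7.2°C, deviation -13.8°C, DA = 11100 + 120 × (-13.8) = 9444 ft.
Site Q: ISA temp = 4°C, deviation +12°C, DA = 5500 + 120 × 12 = 6940 ft.
Site P is higher by 9444 − 6940 = 2504 ft.

Site P by 2504 ft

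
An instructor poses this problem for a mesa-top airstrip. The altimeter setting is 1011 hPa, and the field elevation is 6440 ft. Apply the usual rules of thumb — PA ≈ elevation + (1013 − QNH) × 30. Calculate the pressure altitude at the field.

Pressure correction = (1013 − 1011) × 30 = +60 ft.
Pressure altitude = 6440 + (+60) = 6500 ft.

6500 ft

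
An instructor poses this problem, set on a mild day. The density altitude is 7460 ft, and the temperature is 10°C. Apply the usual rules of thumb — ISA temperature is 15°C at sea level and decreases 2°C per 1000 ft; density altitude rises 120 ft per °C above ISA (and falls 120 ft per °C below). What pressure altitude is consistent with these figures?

DA = PA + 120 × (OAT − (15 − 2·PA/1000)) = PA + 120·OAT − 1800 + 0.24·PA = 1.24·PA + 120·OAT − 1800.
So 1.24·PA = 7460 − 120 × 10 + 1800 = 8060.
PA = 8060 / 1.24 = 6500 ft.

6500 ft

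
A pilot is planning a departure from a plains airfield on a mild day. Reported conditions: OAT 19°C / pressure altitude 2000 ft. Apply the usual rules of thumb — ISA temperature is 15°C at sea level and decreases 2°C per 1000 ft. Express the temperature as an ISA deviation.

ISA temperature at 2000 ft = 15 − 2 × (2000/1000) = 11°C.
Deviation = OAT − ISA = 19 − 11 = +8°C.

ISA+8°C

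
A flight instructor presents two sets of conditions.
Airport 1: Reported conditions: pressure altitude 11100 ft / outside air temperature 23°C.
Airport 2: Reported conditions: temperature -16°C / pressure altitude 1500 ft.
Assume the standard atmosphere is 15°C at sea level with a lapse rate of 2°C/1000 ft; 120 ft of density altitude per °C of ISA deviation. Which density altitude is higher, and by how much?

Airport 1: ISA temp = -7.2°C, deviation +30.2°C, DA = 11100 + 120 × 30.2 = 14724 ft.
Airport 2: ISA temp = 12°C, deviation -28°C, DA = 1500 + 120 × (-28) = -1860 ft.
Airport 1 is higher by 14724 − (-1860) = 16584 ft.

Airport 1 by 16584 ft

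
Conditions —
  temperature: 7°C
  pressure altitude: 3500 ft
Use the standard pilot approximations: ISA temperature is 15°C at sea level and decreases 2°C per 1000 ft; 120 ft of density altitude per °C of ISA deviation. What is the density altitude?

3380 ft

ISA temperature at 3500 ft = 15 − 2 × (3500/1000) = 8°C.
ISA deviation = 7 − 8 = -1°C.
Density altitude = 3500 + 120 × (-1) = 3500 + (-120) = 3380 ft.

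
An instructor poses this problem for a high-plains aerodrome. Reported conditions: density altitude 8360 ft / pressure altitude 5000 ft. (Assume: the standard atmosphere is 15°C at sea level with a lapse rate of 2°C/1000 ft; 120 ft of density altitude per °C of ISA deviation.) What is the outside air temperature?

Density altitude − pressure altitude = 8360 − 5000 = +3360 ft.
At 120 ft/°C that is an ISA deviation of 3360/120 = +28°C.
ISA temperature at 5000 ft = 15 − 2 × (5000/1000) = 5°C.
OAT = ISA + deviation = 5 + (+28) = 33°C.

33°C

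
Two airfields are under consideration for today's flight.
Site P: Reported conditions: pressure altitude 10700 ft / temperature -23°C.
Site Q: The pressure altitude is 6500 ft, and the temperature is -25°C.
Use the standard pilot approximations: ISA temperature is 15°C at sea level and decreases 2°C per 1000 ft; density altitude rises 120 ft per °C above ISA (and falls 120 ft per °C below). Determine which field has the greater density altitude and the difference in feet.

Site P: ISA temp = -6.4°C, deviation -16.6°C, DA = 10700 + 120 × (-16.6) = 8708 ft.
Site Q: ISA temp = 2°C, deviation -27°C, DA = 6500 + 120 × (-27) = 3260 ft.
Site P is higher by 8708 − 3260 = 5448 ft.

Site P by 5448 ft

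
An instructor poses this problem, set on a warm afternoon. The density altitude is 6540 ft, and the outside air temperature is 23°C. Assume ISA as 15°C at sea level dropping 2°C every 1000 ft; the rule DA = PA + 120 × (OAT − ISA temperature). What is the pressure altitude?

4500 ft

DA = PA + 120 × (OAT − (15 − 2·PA/1000)) = PA + 120·OAT − 1800 + 0.24·PA = 1.24·PA + 120·OAT − 1800.
So 1.24·PA = 6540 − 120 × 23 + 1800 = 5580.
PA = 5580 / 1.24 = 4500 ft.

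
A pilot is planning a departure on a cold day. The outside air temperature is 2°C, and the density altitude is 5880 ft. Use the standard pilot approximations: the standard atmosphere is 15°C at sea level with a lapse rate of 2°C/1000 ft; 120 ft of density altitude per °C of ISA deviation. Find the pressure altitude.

6000 ft

DA = PA + 120 × (OAT − (15 − 2·PA/1000)) = PA + 120·OAT − 1800 + 0.24·PA = 1.24·PA + 120·OAT − 1800.
So 1.24·PA = 5880 − 120 × 2 + 1800 = 7440.
PA = 7440 / 1.24 = 6000 ft.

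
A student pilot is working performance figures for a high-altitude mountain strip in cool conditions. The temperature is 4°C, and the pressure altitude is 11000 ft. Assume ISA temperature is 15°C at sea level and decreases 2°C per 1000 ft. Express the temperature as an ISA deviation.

ISA+11°C

ISA temperature at 11000 ft = 15 − 2 × (11000/1000) = -7°C.
Deviation = OAT − ISA = 4 − (-7) = +11°C.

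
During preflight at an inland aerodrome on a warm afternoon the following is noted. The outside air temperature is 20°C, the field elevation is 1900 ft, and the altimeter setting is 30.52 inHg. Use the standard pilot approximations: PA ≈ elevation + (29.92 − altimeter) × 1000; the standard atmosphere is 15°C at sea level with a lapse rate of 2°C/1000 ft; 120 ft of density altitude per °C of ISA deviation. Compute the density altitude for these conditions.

Pressure altitude = 1900 + (29.92 − 30.52) × 1000 = 1900 + (-600) = 1300 ft.
ISA temperature at 1300 ft = 15 − 2 × (1300/1000) = 12.4°C.
ISA deviation = 20 − 12.4 = +7.6°C.
Density altitude = 1300 + 120 × (7.6) = 2212 ft.

2212 ft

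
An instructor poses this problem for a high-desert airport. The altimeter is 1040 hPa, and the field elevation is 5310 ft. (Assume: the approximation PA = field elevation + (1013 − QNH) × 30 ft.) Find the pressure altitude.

Pressure correction = (1013 − 1040) × 30 = -810 ft.
Pressure altitude = 5310 + (-810) = 4500 ft.

4500 ft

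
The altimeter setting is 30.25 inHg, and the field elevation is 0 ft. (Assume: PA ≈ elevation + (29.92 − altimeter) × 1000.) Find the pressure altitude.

-330 ft

Pressure correction = (29.92 − 30.25) × 1000 = -330 ft.
Pressure altitude = 0 + (-330) = -330 ft.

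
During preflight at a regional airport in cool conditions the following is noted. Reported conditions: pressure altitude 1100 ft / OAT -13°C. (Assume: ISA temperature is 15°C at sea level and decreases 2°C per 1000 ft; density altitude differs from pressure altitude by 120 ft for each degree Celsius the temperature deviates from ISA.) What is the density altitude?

ISA temperature at 1100 ft = 15 − 2 × (1100/1000) = 12.8°C.
ISA deviation = -13 − 12.8 = -25.8°C.
Density altitude = 1100 + 120 × (-25.8) = 1100 + (-3096) = -1996 ft.

-1996 ft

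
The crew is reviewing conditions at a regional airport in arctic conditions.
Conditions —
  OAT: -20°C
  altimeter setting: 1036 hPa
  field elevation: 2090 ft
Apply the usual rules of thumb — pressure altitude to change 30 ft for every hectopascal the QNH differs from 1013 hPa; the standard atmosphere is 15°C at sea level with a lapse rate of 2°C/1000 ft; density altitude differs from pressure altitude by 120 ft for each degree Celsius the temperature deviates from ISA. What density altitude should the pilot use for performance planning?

Pressure altitude = 2090 + (1013 − 1036) × 30 = 2090 + (-690) = 1400 ft.
ISA temperature at 1400 ft = 15 − 2 × (1400/1000) = 12.2°C.
ISA deviation = -20 − 12.2 = -32.2°C.
Density altitude = 1400 + 120 × (-32.2) = -2464 ft.

-2464 ft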